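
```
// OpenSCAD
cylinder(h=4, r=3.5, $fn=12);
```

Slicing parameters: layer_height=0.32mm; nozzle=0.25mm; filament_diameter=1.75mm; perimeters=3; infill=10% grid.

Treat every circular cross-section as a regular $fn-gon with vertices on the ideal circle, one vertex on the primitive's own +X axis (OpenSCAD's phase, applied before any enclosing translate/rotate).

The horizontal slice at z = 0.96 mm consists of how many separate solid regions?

1

At z = 0.96 mm: the r=3.5 cylinder gives a regular 12-gon of circumradius 3.5 (constant along its height). The result has 1 disconnected region.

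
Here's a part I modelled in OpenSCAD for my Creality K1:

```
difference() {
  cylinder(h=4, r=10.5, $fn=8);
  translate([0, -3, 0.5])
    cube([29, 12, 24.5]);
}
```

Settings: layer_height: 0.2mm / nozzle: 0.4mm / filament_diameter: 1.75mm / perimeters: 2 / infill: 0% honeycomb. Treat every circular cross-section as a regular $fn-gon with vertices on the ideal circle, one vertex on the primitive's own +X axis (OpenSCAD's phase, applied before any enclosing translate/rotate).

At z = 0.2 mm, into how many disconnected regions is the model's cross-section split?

At z = 0.2 mm: the r=10.5 cylinder gives a regular 8-gon of circumradius 10.5 (constant along its height); the cube at (0, -3) is absent (z outside [0.5, 25]); Subtracting the remaining from the first: none of the subtracted shapes is present at this height, so the r=10.5 cylinder is unchanged — 1 connected region. The result has 1 disconnected region.

1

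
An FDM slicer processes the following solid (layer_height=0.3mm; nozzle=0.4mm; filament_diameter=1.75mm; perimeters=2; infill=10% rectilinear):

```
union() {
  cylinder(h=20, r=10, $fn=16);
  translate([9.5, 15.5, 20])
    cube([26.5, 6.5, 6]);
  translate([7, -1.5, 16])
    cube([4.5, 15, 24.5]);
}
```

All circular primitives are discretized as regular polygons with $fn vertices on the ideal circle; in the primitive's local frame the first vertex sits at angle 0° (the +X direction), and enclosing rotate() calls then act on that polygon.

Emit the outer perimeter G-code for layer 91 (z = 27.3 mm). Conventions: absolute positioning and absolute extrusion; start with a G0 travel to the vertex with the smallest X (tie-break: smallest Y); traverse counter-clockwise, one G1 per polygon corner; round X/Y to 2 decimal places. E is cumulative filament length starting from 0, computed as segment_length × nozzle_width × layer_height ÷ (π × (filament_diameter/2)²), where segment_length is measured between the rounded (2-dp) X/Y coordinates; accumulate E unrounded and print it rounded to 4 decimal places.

G0 X7.00 Y-1.50 Z27.30
G1 X11.50 Y-1.50 E0.2245
G1 X11.50 Y13.50 E0.9729
G1 X7.00 Y13.50 E1.1974
G1 X7.00 Y-1.50 E1.9457

At z = 27.3 mm: the cylinder is not intersected at this z (z outside [0, 20]); the cube at (9.5, 15.5) is absent (z outside [20, 26]); the cube at (7, -1.5) is present — its section is the full 4.5×15 rectangle; Taking the union: only the 4.5×15 cube at (7, -1.5) is present, so the union is just that shape — 1 connected region. The outline is a single polygon with 4 vertices. Extrusion per mm of travel: 0.4 × 0.3 / (π × 0.875²) = 0.049890. Accumulating E over each segment gives final E = 1.9457.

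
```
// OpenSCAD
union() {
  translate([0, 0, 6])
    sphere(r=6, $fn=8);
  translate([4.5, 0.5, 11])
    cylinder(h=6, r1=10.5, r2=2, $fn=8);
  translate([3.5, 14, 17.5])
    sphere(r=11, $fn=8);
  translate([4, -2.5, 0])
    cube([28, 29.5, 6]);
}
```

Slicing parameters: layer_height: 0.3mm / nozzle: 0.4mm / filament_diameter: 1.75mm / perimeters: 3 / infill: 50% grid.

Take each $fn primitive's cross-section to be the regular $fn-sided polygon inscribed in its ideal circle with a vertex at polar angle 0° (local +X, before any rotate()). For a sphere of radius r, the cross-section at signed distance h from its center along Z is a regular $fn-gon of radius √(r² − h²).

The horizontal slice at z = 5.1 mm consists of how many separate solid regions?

At z = 5.1 mm: the r=6 sphere slices to a regular 8-gon of circumradius 5.932 (√(r²−h²) with h=0.9 from center); the cone at (4.5, 0.5) is absent (z outside [11, 17]); the sphere at (3.5, 14) is absent (|z−center|=12.400 > r=11); the cube at (4, -2.5) (footprint 28×29.5) is included at this height; Combining (union): the regions partially overlap (shared area 8.00 mm²), so overlapping operands fuse into one piece — 1 connected region. The result has 1 disconnected region.

1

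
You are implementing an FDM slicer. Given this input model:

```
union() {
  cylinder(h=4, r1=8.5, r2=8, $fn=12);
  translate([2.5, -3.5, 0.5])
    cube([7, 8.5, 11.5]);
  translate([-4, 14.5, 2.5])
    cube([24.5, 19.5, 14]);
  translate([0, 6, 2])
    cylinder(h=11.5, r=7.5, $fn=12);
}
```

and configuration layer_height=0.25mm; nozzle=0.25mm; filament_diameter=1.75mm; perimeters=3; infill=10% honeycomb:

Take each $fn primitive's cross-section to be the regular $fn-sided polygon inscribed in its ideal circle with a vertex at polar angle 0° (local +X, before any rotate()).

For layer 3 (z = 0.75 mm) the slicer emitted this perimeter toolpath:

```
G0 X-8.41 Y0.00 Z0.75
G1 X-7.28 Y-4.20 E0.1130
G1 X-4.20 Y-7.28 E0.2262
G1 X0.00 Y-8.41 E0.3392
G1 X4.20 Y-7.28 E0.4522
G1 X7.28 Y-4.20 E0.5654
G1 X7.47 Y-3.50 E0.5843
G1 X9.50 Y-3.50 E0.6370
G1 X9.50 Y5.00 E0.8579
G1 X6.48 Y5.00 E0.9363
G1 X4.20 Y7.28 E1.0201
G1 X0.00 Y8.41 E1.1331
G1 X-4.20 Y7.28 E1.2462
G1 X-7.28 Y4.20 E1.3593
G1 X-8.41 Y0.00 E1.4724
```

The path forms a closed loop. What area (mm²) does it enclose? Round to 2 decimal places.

226.52 mm²

Apply the shoelace formula to the sequence of (X, Y) vertices; enclosed area = 226.52 mm².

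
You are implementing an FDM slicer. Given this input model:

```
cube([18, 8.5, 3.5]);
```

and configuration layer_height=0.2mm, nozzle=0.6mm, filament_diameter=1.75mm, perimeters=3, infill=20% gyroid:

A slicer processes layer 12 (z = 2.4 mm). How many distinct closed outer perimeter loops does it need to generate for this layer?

1

At z = 2.4 mm: the cube (footprint 18×8.5) is included at this height. The result has 1 disconnected region.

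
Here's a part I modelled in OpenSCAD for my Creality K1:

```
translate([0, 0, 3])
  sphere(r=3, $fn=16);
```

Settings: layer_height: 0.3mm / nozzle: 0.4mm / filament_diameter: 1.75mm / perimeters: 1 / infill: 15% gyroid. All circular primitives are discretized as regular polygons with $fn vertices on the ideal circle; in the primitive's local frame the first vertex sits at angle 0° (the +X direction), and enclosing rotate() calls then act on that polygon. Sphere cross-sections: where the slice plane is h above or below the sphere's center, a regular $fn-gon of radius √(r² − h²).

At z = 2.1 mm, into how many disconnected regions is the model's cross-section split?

At z = 2.1 mm: the r=3 sphere slices to a regular 16-gon of circumradius 2.862 (√(r²−h²) with h=0.9 from center). The result has 1 disconnected region.

1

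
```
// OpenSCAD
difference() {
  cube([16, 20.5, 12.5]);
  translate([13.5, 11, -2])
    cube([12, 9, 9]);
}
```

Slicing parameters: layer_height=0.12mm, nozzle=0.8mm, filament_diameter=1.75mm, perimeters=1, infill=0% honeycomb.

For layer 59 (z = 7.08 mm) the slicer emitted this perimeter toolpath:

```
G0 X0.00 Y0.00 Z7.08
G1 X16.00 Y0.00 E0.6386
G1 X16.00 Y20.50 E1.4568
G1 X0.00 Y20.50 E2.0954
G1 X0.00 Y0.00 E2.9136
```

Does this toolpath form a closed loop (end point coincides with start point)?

yes

Start point (G0): (0.00, 0.00). End point (last G1): the path returns to the start — closed.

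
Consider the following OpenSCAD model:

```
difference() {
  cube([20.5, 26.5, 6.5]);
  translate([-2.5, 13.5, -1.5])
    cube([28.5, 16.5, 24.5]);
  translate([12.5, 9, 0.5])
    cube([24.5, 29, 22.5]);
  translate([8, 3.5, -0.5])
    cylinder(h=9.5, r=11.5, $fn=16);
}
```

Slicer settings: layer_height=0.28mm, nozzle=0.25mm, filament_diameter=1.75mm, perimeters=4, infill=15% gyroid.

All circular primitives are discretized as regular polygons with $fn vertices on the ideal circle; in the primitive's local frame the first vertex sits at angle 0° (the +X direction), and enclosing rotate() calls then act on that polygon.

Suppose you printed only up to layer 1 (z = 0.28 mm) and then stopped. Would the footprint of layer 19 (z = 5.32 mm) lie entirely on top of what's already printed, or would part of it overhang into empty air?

entirely on top

Compare the two slices. At z = 0.28: the 20.5×26.5 cube contributes its full rectangle (area 543.25 mm²); the cube at (-2.5, 13.5) is present — its section is the full 28.5×16.5 rectangle (area 470.25 mm²); the cube at (12.5, 9) is not intersected at this z (z outside [0.5, 23]); the cylinder at (8, 3.5): section is a regular 16-gon, circumradius r=11.5 (area = (16/2)·11.500²·sin(360°/16) = 404.88 mm²); Taking the first minus the rest: starting from the 20.5×26.5 cube (543.25 mm²), the 28.5×16.5 cube at (-2.5, 13.5) partially overlaps it — only the 266.50 mm² overlap (of its 470.25 mm²) is removed, clipping the outline; the r=11.5 cylinder at (8, 3.5) partially overlaps it — only the 240.91 mm² overlap (of its 404.88 mm²) is removed, clipping the outline — area = 35.84 mm². At z = 5.32: the 20.5×26.5 cube contributes its full rectangle (area 543.25 mm²); the cube at (-2.5, 13.5) is present — its section is the full 28.5×16.5 rectangle (area 470.25 mm²); the 24.5×29 cube at (12.5, 9) contributes its full rectangle (area 710.50 mm²); the r=11.5 cylinder at (8, 3.5) contributes a regular 16-gon of circumradius 11.5 (area = (16/2)·11.500²·sin(360°/16) = 404.88 mm²); Subtracting the remaining from the first: starting from the 20.5×26.5 cube (543.25 mm²), the 28.5×16.5 cube at (-2.5, 13.5) partially overlaps it — only the 266.50 mm² overlap (of its 470.25 mm²) is removed, clipping the outline; the 24.5×29 cube at (12.5, 9) partially overlaps it — only the 36.00 mm² overlap (of its 710.50 mm²) is removed, clipping the outline; the r=11.5 cylinder at (8, 3.5) partially overlaps it — only the 224.87 mm² overlap (of its 404.88 mm²) is removed, clipping the outline — area = 15.88 mm². Checking containment: the cross-section at z = 5.32 is a subset of the cross-section at z = 0.28.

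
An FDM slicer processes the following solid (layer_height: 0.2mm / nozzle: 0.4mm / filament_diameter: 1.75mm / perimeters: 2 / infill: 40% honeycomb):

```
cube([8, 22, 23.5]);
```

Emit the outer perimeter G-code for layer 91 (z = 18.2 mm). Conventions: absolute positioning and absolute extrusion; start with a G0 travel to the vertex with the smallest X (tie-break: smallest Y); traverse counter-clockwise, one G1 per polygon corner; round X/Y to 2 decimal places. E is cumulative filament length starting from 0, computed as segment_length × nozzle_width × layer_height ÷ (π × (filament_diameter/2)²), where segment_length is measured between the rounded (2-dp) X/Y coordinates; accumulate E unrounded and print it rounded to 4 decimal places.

At z = 18.2 mm: the 8×22 cube contributes its full rectangle. The outline is a single polygon with 4 vertices. Extrusion per mm of travel: 0.4 × 0.2 / (π × 0.875²) = 0.033260. Accumulating E over each segment gives final E = 1.9956.

G0 X0.00 Y0.00 Z18.20
G1 X8.00 Y0.00 E0.2661
G1 X8.00 Y22.00 E0.9978
G1 X0.00 Y22.00 E1.2639
G1 X0.00 Y0.00 E1.9956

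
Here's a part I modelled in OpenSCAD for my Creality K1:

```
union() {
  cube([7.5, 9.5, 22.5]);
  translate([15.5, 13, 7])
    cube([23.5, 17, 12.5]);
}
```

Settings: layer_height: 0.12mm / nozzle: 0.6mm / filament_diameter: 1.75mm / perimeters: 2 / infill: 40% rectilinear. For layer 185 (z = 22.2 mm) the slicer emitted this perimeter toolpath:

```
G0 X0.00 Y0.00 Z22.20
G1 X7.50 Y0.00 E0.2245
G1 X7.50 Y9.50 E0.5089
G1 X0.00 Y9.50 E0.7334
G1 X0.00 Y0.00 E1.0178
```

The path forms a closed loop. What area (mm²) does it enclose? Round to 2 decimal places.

Apply the shoelace formula to the sequence of (X, Y) vertices; enclosed area = 71.25 mm².

71.25 mm²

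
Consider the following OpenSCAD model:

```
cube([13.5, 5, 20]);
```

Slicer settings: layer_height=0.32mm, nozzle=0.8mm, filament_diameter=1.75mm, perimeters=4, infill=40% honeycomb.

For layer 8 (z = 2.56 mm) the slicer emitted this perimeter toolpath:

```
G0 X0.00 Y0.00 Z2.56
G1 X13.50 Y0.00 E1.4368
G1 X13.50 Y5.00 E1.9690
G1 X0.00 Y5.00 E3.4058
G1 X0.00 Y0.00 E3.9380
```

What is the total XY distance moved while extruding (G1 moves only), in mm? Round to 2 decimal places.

37.00 mm

Sum the Euclidean lengths of each G1 segment: total = 37.00 mm.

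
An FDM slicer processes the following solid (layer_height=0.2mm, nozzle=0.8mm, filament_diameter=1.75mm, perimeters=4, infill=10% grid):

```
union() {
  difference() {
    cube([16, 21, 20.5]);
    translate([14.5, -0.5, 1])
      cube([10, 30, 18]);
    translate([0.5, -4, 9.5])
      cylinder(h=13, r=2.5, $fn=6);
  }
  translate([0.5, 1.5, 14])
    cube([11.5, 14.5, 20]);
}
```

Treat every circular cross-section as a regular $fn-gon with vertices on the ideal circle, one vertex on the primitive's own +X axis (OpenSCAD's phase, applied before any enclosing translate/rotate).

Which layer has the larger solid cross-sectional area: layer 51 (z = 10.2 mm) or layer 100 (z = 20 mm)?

layer 100 (z = 20 mm)

Layer 51 (z = 10.2): the cube is present — its section is the full 16×21 rectangle (area 336.00 mm²); the cube at (14.5, -0.5) (footprint 10×30) is included at this height (area 300.00 mm²); the r=2.5 cylinder at (0.5, -4) gives a regular 6-gon of circumradius 2.5 (constant along its height) (area = (6/2)·2.500²·sin(360°/6) = 16.24 mm²); Subtracting the remaining from the first: starting from the 16×21 cube (336.00 mm²), the 10×30 cube at (14.5, -0.5) partially overlaps it — only the 31.50 mm² overlap (of its 300.00 mm²) is removed, clipping the outline; the r=2.5 cylinder at (0.5, -4) misses the remaining region (no effect) — area = 304.50 mm²; the cube at (0.5, 1.5) does not reach this height (z outside [14, 34]); Merging all regions: only the result so far is present, so the union is just that shape — area = 304.50 mm². So its area = 304.50 mm². Layer 100 (z = 20): the 16×21 cube contributes its full rectangle (area 336.00 mm²); the cube at (14.5, -0.5) is not intersected at this z (z outside [1, 19]); the r=2.5 cylinder at (0.5, -4) gives a regular 6-gon of circumradius 2.5 (constant along its height) (area = (6/2)·2.500²·sin(360°/6) = 16.24 mm²); After the difference (first − rest): starting from the 16×21 cube (336.00 mm²), the r=2.5 cylinder at (0.5, -4) misses the remaining region (no effect) — area = 336.00 mm²; the cube at (0.5, 1.5) (footprint 11.5×14.5) is included at this height (area 166.75 mm²); Taking the union: the 11.5×14.5 cube at (0.5, 1.5) lies entirely inside the result so far, so the union is just the result so far — area = 336.00 mm². So its area = 336.00 mm². Layer 100 is larger (336.00 vs 304.50 mm²).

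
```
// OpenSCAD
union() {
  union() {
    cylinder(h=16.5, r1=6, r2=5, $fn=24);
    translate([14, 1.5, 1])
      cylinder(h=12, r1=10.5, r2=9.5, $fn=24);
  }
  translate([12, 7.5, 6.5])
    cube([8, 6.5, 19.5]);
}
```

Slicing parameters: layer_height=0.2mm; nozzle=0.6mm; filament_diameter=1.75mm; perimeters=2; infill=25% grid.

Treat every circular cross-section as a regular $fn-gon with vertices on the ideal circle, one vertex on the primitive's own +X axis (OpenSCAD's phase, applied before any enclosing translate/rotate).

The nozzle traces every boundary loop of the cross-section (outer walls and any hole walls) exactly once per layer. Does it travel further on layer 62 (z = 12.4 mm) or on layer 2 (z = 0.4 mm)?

Layer 62 (z = 12.4): the cone (r1=6→r2=5) has section circumradius 5.248 here — a regular 24-gon (perimeter = 2·24·5.248·sin(180°/24) = 32.88 mm); the cone at (14, 1.5): at t=0.950 of its height the radius interpolates to r₁+(r₂−r₁)t = 9.550, giving a regular 24-gon of that circumradius (perimeter = 2·24·9.550·sin(180°/24) = 59.83 mm); Merging all regions: the regions partially overlap (shared area 1.75 mm²), so the edge portions inside another operand are dropped and the merged outline is re-measured after clipping — boundary = 84.41 mm; the 8×6.5 cube at (12, 7.5) contributes its full rectangle (perimeter 29.00 mm); Combining (union): the regions partially overlap (shared area 23.74 mm²), so the edge portions inside another operand are dropped and the merged outline is re-measured after clipping — boundary = 92.25 mm. So its perimeter = 92.25 mm. Layer 2 (z = 0.4): the cone contributes a regular 24-gon of circumradius 5.976 (interpolated between r1=6 and r2=5 at t=0.024) (perimeter = 2·24·5.976·sin(180°/24) = 37.44 mm); the cone at (14, 1.5) is not intersected at this z (z outside [1, 13]); Merging all regions: only the cone is present, so the union is just that shape — boundary = 37.44 mm; the cube at (12, 7.5) is not intersected at this z (z outside [6.5, 26]); Taking the union: only that combined region is present, so the union is just that shape — boundary = 37.44 mm. So its perimeter = 37.44 mm. Layer 62 is larger (92.25 vs 37.44 mm).

layer 62 (z = 12.4 mm)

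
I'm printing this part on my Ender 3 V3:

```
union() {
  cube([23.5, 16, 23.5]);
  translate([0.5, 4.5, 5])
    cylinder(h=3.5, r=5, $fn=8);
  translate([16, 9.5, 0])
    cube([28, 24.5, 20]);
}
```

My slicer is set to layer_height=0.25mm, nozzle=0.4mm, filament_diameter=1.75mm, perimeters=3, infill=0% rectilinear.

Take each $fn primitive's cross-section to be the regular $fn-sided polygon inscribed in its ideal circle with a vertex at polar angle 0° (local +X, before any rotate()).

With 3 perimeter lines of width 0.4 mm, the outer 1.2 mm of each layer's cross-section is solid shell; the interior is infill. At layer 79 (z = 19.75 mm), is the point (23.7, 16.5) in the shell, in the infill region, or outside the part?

infill

At z = 19.75 mm: the cube (footprint 23.5×16) is included at this height; the cylinder at (0.5, 4.5) is absent (z outside [5, 8.5]); the 28×24.5 cube at (16, 9.5) contributes its full rectangle; Taking the union: the regions partially overlap (shared area 48.75 mm²), so overlapping operands fuse into one piece — 1 connected region. Overall, the cross-section is a single solid region. The nearest boundary edge runs (44.00, 9.50)→(23.50, 9.50); distance from the point to it = 7.00 mm. The point is inside the cross-section and 7.00 mm from the nearest boundary — more than the 1.2 mm shell width (3 × 0.4), so it's in the infill interior.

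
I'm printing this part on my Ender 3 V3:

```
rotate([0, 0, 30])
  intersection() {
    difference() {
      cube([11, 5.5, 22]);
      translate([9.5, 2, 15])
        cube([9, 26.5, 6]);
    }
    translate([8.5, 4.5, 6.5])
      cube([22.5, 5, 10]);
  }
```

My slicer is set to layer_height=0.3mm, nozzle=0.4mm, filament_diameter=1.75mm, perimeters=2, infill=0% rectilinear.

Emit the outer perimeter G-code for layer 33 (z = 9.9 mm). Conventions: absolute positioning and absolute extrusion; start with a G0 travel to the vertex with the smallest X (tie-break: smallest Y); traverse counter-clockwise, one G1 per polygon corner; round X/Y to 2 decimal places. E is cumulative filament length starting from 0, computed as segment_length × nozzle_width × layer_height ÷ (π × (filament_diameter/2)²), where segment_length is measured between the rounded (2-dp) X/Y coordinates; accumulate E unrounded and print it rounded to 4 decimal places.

G0 X4.61 Y9.01 Z9.90
G1 X5.11 Y8.15 E0.0496
G1 X7.28 Y9.40 E0.1746
G1 X6.78 Y10.26 E0.2242
G1 X4.61 Y9.01 E0.3491

At z = 9.9 mm: the 11×5.5 cube contributes its full rectangle; the cube at (9.5, 2) does not reach this height (z outside [15, 21]); Taking the first minus the rest: none of the subtracted shapes is present at this height, so the 11×5.5 cube is unchanged — 1 connected region; the cube at (8.5, 4.5) (footprint 22.5×5) is included at this height; Keeping only the common overlap: the 22.5×5 cube at (8.5, 4.5) partially overlaps the result so far; clipping to the common part keeps 2.50 mm² — 1 connected region; (whole slice rotated 30° about Z — lengths, areas and connectivity unchanged). The outline is a single polygon with 4 vertices. Extrusion per mm of travel: 0.4 × 0.3 / (π × 0.875²) = 0.049890. Accumulating E over each segment gives final E = 0.3491.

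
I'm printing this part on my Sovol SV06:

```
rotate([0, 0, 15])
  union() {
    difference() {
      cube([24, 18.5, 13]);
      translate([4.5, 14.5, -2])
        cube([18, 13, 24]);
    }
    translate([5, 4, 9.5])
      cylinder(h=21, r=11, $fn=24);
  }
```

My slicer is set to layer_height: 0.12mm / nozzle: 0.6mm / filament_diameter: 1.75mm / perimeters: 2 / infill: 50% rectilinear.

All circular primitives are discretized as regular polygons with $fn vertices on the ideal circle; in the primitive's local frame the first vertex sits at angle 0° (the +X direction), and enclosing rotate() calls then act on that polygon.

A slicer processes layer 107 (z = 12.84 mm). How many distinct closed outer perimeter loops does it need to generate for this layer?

At z = 12.84 mm: the 24×18.5 cube contributes its full rectangle; the cube at (4.5, 14.5) is present — its section is the full 18×13 rectangle; Subtracting the remaining from the first: starting from the 24×18.5 cube, the 18×13 cube at (4.5, 14.5) partially overlaps it — only the 72.00 mm² overlap (of its 234.00 mm²) is removed, clipping the outline — 1 connected region; the r=11 cylinder at (5, 4) contributes a regular 24-gon of circumradius 11; Merging all regions: the regions partially overlap (shared area 208.27 mm²), so overlapping operands fuse into one piece — 1 connected region; (rotated 15° about Z; rotation is an isometry so areas/perimeters/island counts are preserved). The result has 1 disconnected region.

1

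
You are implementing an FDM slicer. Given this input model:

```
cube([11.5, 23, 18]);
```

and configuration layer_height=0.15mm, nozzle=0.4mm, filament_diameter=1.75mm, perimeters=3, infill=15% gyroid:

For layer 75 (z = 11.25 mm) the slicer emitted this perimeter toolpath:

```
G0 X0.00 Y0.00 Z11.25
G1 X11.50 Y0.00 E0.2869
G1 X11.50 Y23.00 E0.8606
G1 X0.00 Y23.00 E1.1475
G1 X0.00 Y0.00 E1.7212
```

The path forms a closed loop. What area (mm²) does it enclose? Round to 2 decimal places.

264.50 mm²

Apply the shoelace formula to the sequence of (X, Y) vertices; enclosed area = 264.50 mm².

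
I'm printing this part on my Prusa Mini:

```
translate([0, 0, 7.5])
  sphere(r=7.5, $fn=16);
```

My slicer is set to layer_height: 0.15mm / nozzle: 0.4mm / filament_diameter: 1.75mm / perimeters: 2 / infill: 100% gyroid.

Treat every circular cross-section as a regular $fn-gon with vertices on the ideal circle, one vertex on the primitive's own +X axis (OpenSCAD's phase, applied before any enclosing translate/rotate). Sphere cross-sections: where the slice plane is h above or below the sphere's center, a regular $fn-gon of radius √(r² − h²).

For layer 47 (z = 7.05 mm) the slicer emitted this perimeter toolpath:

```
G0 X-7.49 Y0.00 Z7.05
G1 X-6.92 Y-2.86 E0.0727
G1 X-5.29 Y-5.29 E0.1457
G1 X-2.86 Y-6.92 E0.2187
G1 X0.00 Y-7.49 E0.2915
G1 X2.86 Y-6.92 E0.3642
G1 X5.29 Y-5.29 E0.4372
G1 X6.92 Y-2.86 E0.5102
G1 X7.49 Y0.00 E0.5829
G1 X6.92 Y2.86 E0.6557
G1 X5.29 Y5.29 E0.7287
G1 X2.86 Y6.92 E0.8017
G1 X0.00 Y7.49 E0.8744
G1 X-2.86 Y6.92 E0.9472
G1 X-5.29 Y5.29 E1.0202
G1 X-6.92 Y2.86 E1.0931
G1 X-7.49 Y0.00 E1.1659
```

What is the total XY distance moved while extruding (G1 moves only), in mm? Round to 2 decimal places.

46.74 mm

Sum the Euclidean lengths of each G1 segment: total = 46.74 mm.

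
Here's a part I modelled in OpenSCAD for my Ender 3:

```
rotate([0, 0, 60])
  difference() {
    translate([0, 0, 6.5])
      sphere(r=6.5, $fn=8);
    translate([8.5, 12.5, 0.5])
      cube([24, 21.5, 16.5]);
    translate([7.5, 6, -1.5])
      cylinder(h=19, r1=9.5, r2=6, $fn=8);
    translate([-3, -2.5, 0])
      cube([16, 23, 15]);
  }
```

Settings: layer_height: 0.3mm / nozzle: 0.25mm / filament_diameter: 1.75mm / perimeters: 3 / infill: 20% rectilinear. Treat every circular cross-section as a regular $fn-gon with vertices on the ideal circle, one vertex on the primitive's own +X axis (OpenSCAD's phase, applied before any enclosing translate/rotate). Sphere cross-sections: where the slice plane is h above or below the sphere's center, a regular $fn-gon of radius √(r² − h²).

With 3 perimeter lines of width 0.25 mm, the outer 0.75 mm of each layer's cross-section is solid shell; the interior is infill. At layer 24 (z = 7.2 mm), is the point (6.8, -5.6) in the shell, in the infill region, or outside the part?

At z = 7.2 mm: the r=6.5 sphere contributes a regular 8-gon of circumradius √(6.5²−0.7²) = 6.462; the cube at (8.5, 12.5) (footprint 24×21.5) is included at this height; the cone at (7.5, 6) contributes a regular 8-gon of circumradius 7.897 (interpolated between r1=9.5 and r2=6 at t=0.458); the cube at (-3, -2.5) (footprint 16×23) is included at this height; After the difference (first − rest): starting from the r=6.5 sphere, the 24×21.5 cube at (8.5, 12.5) misses the remaining region (no effect); the cone at (7.5, 6) partially overlaps it — only the 26.63 mm² overlap (of its 176.40 mm²) is removed, clipping the outline; the 16×23 cube at (-3, -2.5) partially overlaps it — only the 42.78 mm² overlap (of its 368.00 mm²) is removed, clipping the outline — 1 connected region; (whole slice rotated 60° about Z — lengths, areas and connectivity unchanged). Overall, the cross-section is a single solid region. Undo the 60° rotation: the query point maps to (-1.450, -8.689) in the un-rotated model frame. The nearest boundary edge runs (-0.00, -6.46)→(-4.57, -4.57); distance from the point to it = 2.61 mm. The point is not inside any of the regions above, so it lies outside the cross-section (2.61 mm from the nearest boundary).

outside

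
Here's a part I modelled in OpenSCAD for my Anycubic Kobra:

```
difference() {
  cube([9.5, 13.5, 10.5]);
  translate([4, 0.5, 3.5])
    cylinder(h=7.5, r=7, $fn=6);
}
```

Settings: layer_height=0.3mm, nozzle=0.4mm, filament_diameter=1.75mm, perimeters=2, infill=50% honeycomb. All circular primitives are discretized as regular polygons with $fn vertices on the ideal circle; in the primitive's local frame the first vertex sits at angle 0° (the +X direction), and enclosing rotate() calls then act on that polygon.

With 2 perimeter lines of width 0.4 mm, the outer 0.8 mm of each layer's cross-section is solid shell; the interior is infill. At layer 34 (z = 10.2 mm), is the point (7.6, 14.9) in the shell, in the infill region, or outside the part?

outside

At z = 10.2 mm: the cube (footprint 9.5×13.5) is included at this height; the cylinder at (4, 0.5): section is a regular 6-gon, circumradius r=7; After the difference (first − rest): starting from the 9.5×13.5 cube, the r=7 cylinder at (4, 0.5) partially overlaps it — only the 58.66 mm² overlap (of its 127.31 mm²) is removed, clipping the outline — 1 connected region. Overall, the cross-section is a single solid region. The nearest boundary edge runs (0.00, 13.50)→(9.50, 13.50); distance from the point to it = 1.40 mm. The point is not inside any of the regions above, so it lies outside the cross-section (1.40 mm from the nearest boundary).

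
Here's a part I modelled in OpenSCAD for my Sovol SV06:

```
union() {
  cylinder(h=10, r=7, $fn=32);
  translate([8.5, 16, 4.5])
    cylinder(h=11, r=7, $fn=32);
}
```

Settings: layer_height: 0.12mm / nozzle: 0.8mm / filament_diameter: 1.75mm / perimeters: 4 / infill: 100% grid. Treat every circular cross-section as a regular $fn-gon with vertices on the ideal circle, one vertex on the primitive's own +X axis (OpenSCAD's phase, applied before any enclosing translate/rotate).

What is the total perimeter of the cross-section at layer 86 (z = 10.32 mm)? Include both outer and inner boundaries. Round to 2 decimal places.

At z = 10.32 mm: the cylinder is not intersected at this z (z outside [0, 10]); the cylinder at (8.5, 16): section is a regular 32-gon, circumradius r=7 (perimeter = 2·32·7.000·sin(180°/32) = 43.91 mm); Combining (union): only the r=7 cylinder at (8.5, 16) is present, so the union is just that shape — boundary = 43.91 mm. Overall, the cross-section is a single solid region. Total boundary length (outer) = 43.91 mm.

43.91 mm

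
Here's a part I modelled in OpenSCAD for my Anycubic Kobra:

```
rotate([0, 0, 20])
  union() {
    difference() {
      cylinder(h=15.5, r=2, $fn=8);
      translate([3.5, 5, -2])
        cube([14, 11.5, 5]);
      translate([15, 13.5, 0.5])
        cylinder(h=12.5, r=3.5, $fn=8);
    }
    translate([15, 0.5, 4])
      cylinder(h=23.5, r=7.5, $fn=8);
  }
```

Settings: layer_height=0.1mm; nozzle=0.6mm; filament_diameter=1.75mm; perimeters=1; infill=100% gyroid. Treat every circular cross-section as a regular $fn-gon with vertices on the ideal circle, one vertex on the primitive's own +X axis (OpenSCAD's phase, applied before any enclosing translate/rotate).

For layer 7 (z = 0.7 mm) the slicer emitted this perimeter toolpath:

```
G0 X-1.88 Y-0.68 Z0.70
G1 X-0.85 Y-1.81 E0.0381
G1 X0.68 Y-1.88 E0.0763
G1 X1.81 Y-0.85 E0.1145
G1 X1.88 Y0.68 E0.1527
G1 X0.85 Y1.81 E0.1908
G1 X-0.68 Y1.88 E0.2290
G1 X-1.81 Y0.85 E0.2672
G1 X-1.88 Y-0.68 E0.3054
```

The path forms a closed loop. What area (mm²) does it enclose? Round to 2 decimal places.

11.31 mm²

Apply the shoelace formula to the sequence of (X, Y) vertices; enclosed area = 11.31 mm².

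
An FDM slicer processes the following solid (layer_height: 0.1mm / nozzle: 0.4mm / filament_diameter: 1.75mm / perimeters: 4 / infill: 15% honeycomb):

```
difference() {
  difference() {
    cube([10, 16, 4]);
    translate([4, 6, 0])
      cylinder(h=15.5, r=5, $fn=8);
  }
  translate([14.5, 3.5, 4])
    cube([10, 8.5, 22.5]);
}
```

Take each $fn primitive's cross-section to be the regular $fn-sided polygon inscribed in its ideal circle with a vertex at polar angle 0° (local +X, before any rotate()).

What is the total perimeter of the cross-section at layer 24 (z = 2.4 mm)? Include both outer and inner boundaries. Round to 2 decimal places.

72.56 mm

At z = 2.4 mm: the cube is present — its section is the full 10×16 rectangle (perimeter 52.00 mm); the r=5 cylinder at (4, 6) contributes a regular 8-gon of circumradius 5 (perimeter = 2·8·5.000·sin(180°/8) = 30.61 mm); Subtracting the remaining from the first: starting from the 10×16 cube, the r=5 cylinder at (4, 6) partially overlaps it — only the 68.30 mm² overlap (of its 70.71 mm²) is removed, clipping the outline — boundary = 72.56 mm; the cube at (14.5, 3.5) is not intersected at this z (z outside [4, 26.5]); Subtracting the remaining from the first: none of the subtracted shapes is present at this height, so that combined region is unchanged — boundary = 72.56 mm. Overall, the cross-section is a single solid region. Total boundary length (outer) = 72.56 mm.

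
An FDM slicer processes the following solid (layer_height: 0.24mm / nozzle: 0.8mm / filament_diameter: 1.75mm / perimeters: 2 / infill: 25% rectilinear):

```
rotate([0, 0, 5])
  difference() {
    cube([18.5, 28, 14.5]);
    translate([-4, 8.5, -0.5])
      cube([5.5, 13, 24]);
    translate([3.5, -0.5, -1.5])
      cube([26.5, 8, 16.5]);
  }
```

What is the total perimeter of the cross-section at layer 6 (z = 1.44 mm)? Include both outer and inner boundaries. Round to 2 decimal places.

At z = 1.44 mm: the cube is present — its section is the full 18.5×28 rectangle (perimeter 93.00 mm); the cube at (-4, 8.5) (footprint 5.5×13) is included at this height (perimeter 37.00 mm); the cube at (3.5, -0.5) is present — its section is the full 26.5×8 rectangle (perimeter 69.00 mm); After the difference (first − rest): starting from the 18.5×28 cube, the 5.5×13 cube at (-4, 8.5) partially overlaps it — only the 19.50 mm² overlap (of its 71.50 mm²) is removed, clipping the outline; the 26.5×8 cube at (3.5, -0.5) partially overlaps it — only the 112.50 mm² overlap (of its 212.00 mm²) is removed, clipping the outline — boundary = 96.00 mm; (rotated 5° about Z; rotation is an isometry so areas/perimeters/island counts are preserved). Overall, the cross-section is a single solid region. Total boundary length (outer) = 96.00 mm.

96.00 mm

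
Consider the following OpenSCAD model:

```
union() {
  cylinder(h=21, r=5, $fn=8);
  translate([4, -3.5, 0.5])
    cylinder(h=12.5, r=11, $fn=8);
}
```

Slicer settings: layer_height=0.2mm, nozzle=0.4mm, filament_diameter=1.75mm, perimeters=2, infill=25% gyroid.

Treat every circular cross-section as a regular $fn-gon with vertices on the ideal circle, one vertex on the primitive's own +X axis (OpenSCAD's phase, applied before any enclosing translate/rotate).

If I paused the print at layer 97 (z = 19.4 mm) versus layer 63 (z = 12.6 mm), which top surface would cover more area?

Layer 97 (z = 19.4): the r=5 cylinder gives a regular 8-gon of circumradius 5 (constant along its height) (area = (8/2)·5.000²·sin(360°/8) = 70.71 mm²); the cylinder at (4, -3.5) does not reach this height (z outside [0.5, 13]); Combining (union): only the r=5 cylinder is present, so the union is just that shape — area = 70.71 mm². So its area = 70.71 mm². Layer 63 (z = 12.6): the cylinder: section is a regular 8-gon, circumradius r=5 (area = (8/2)·5.000²·sin(360°/8) = 70.71 mm²); the cylinder at (4, -3.5): section is a regular 8-gon, circumradius r=11 (area = (8/2)·11.000²·sin(360°/8) = 342.24 mm²); Merging all regions: the r=5 cylinder lies entirely inside the r=11 cylinder at (4, -3.5), so the union is just the r=11 cylinder at (4, -3.5) — area = 342.24 mm². So its area = 342.24 mm². Layer 63 is larger (342.24 vs 70.71 mm²).

layer 63 (z = 12.6 mm)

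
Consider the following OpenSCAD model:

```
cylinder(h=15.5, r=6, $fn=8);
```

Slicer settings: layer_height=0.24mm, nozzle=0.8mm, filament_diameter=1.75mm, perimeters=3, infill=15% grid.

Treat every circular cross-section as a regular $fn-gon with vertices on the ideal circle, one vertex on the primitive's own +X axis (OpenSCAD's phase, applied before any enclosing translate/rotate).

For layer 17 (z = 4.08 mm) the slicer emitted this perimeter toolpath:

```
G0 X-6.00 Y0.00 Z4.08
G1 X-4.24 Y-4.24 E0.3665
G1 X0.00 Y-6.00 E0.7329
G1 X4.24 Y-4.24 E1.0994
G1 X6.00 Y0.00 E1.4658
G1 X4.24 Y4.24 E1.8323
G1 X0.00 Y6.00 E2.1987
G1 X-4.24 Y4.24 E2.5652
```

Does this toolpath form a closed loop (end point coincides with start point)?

no

Start point (G0): (-6.00, 0.00). End point (last G1): the path does not return to the start — open.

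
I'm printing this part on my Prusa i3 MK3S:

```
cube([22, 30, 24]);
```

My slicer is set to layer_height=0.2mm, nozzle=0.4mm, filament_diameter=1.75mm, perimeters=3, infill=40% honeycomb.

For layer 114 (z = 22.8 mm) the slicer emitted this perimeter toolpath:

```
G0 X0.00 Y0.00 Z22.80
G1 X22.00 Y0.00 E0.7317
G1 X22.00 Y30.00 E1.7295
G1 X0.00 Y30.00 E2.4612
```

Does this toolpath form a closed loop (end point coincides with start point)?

Start point (G0): (0.00, 0.00). End point (last G1): the path does not return to the start — open.

no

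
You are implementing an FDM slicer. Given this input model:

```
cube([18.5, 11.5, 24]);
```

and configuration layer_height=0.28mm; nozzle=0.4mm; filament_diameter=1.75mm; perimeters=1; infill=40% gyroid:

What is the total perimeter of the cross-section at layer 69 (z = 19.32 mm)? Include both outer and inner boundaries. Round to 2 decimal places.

60.00 mm

At z = 19.32 mm: the cube (footprint 18.5×11.5) is included at this height (perimeter 60.00 mm). Overall, the cross-section is a single solid region. Total boundary length (outer) = 60.00 mm.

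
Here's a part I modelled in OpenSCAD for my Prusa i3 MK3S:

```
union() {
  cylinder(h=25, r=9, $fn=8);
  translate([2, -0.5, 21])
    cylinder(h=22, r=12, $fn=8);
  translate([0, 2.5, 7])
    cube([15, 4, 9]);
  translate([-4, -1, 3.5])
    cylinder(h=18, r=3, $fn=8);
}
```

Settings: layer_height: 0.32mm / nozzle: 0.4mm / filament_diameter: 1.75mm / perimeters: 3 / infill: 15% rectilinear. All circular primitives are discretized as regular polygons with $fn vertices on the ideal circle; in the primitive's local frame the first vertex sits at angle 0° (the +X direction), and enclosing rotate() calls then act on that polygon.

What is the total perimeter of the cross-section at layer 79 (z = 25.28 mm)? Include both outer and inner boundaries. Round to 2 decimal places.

At z = 25.28 mm: the cylinder is not intersected at this z (z outside [0, 25]); the r=12 cylinder at (2, -0.5) contributes a regular 8-gon of circumradius 12 (perimeter = 2·8·12.000·sin(180°/8) = 73.48 mm); the cube at (0, 2.5) is not intersected at this z (z outside [7, 16]); the cylinder at (-4, -1) is not intersected at this z (z outside [3.5, 21.5]); Combining (union): only the r=12 cylinder at (2, -0.5) is present, so the union is just that shape — boundary = 73.48 mm. Overall, the cross-section is a single solid region. Total boundary length (outer) = 73.48 mm.

73.48 mm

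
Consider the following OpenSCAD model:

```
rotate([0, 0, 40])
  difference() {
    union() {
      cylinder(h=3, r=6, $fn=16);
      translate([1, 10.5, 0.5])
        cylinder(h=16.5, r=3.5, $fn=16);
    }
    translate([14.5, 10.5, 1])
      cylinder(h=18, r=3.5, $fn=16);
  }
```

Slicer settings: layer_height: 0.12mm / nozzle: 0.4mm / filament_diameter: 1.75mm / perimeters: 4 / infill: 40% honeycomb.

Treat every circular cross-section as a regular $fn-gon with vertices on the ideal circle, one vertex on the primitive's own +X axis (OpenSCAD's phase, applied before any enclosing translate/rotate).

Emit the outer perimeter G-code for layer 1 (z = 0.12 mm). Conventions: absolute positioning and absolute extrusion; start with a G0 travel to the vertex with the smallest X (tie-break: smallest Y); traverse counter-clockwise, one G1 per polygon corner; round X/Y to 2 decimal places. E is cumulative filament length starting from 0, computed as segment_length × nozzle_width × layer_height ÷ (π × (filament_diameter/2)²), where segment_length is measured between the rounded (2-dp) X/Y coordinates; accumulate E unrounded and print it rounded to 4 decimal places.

G0 X-5.98 Y0.52 Z0.12
G1 X-5.72 Y-1.80 E0.0466
G1 X-4.60 Y-3.86 E0.0934
G1 X-2.77 Y-5.32 E0.1401
G1 X-0.52 Y-5.98 E0.1869
G1 X1.80 Y-5.72 E0.2335
G1 X3.86 Y-4.60 E0.2803
G1 X5.32 Y-2.77 E0.3270
G1 X5.98 Y-0.52 E0.3738
G1 X5.72 Y1.80 E0.4204
G1 X4.60 Y3.86 E0.4672
G1 X2.77 Y5.32 E0.5139
G1 X0.52 Y5.98 E0.5607
G1 X-1.80 Y5.72 E0.6073
G1 X-3.86 Y4.60 E0.6541
G1 X-5.32 Y2.77 E0.7008
G1 X-5.98 Y0.52 E0.7476

At z = 0.12 mm: the r=6 cylinder contributes a regular 16-gon of circumradius 6; the cylinder at (1, 10.5) is not intersected at this z (z outside [0.5, 17]); Taking the union: only the r=6 cylinder is present, so the union is just that shape — 1 connected region; the cylinder at (14.5, 10.5) does not reach this height (z outside [1, 19]); Subtracting the remaining from the first: none of the subtracted shapes is present at this height, so that combined region is unchanged — 1 connected region; (rotated 40° about Z; rotation is an isometry so areas/perimeters/island counts are preserved). The outline is a single polygon with 16 vertices. Extrusion per mm of travel: 0.4 × 0.12 / (π × 0.875²) = 0.019956. Accumulating E over each segment gives final E = 0.7476.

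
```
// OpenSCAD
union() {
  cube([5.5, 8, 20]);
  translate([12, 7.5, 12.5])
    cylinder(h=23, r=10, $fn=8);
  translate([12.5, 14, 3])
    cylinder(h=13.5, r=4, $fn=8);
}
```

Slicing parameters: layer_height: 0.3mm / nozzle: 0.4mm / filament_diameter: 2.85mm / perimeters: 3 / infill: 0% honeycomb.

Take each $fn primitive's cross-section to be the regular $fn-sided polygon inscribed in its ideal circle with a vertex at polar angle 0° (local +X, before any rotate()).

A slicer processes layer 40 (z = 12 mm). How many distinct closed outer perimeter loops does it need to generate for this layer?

2

At z = 12 mm: the cube is present — its section is the full 5.5×8 rectangle; the cylinder at (12, 7.5) is not intersected at this z (z outside [12.5, 35.5]); the cylinder at (12.5, 14): section is a regular 8-gon, circumradius r=4; Merging all regions: the 2 present regions are separate (no shared area or edge), so areas and boundary lengths simply add and each stays a separate island — 2 connected regions. The result has 2 disconnected regions.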